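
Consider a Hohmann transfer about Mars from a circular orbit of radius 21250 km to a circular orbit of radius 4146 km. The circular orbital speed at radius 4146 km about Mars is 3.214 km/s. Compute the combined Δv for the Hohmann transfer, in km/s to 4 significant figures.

Δv = 1.552 km/s

From the circular-orbit relation v² = μ/r at r = 4146 km: μ = v²r = (3.214)² × 4146 = 42827.3 km³/s².
Transfer-ellipse semi-major axis a_t = (r₁ + r₂)/2 = (21250 + 4146)/2 = 12698 km.
Circular speed at r₁: v₁ = √(μ/r₁) = √(42827.3/21250) = 1.4196 km/s.
On the transfer ellipse at r₁, vis-viva gives v_a = √[μ(2/r₁ − 1/a_t)] = 0.81120 km/s.
First burn Δv₁ = |v_a − v₁| = 0.6084 km/s.
Circular speed at r₂: v₂ = √(μ/r₂) = 3.2140 km/s.
Transfer-orbit speed at r₂: v_p = √[μ(2/r₂ − 1/a_t)] = 4.1577 km/s.
Second burn Δv₂ = |v₂ − v_p| = 0.9437 km/s.
Total Δv = Δv₁ + Δv₂ = 1.552 km/s.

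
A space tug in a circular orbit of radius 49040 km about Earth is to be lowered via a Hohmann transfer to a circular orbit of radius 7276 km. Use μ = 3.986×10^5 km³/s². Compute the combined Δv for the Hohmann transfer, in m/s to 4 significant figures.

Δv = 3768 m/s

Semi-major axis of the transfer orbit: a_t = (49040 + 7276)/2 = 28158 km.
At r₁ the circular-orbit speed is v₁ = √(μ/r₁) = 2.851 km/s.
On the transfer ellipse at r₁, v² = μ(2/r − 1/a) gives v_a = √[μ(2/r₁ − 1/a_t)] = 1.449 km/s.
First burn Δv₁ = |v_a − v₁| = 1.402 km/s.
At r₂, v₂ = √(μ/r₂) = 7.402 km/s.
Transfer-orbit speed at r₂: v_p = √[μ(2/r₂ − 1/a_t)] = 9.768 km/s.
Second burn Δv₂ = |v₂ − v_p| = 2.366 km/s.
Total Δv = Δv₁ + Δv₂ = 3.768 km/s.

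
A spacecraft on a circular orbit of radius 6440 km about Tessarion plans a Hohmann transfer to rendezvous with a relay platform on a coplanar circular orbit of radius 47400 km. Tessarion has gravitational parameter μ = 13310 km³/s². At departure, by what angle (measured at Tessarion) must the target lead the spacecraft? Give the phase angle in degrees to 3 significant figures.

Semi-major axis of the transfer orbit: a_t = (6440 + 47400)/2 = 26920 km.
Transfer time t = π√(a_t³/μ) = 1.20274×10^5 s.
The target's mean motion on its circular orbit is ω₂ = √(μ/r₂³) = 1.11795×10^-5 rad/s.
Angle swept by the target during transfer: ω₂·t = 1.3446 rad = 77.04°.
Arrival is 180° from departure on the ellipse, so φ = 180° − 77.04° = 103°.

φ = 103°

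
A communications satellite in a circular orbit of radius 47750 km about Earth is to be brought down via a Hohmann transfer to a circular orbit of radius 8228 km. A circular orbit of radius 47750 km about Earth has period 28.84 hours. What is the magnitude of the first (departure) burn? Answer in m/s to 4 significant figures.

Δv₁ = 1323 m/s

From Kepler's third law T² = 4π²r³/μ at r = 47750 km, T = 28.84 hours = 28.84 × 3600 s = 1.03824×10^5 s: μ = 4π²r³/T² = 3.98735×10^5 km³/s².
Transfer-ellipse semi-major axis a_t = (r₁ + r₂)/2 = (47750 + 8228)/2 = 27989 km.
Circular speed at r = 47750 km: v_c = √(μ/r) = 2.890 km/s.
Transfer-orbit speed at the same r (vis-viva, a = a_t): v_t = √[μ(2/r − 1/a_t)] = 1.567 km/s.
Δv₁ = |v_t − v_c| = |1.567 − 2.890| = 1.323 km/s.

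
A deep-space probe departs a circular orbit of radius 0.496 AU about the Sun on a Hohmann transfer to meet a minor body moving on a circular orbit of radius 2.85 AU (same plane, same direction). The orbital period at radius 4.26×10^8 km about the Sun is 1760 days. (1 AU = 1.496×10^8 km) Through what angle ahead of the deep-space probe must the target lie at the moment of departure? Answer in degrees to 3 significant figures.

From Kepler's third law T² = 4π²r³/μ at r = 4.26×10^8 km, T = 1760 days = 1760 × 86400 s = 1.52064×10^8 s: μ = 4π²r³/T² = 1.31988×10^11 km³/s².
In km: r₁ = 0.496 × 1.496×10^8 = 7.42016×10^7 km; r₂ = 2.85 × 1.496×10^8 = 4.2636×10^8 km.
Semi-major axis of the transfer orbit: a_t = (7.42016×10^7 + 4.2636×10^8)/2 = 2.502808×10^8 km.
Transfer time t = π√(a_t³/μ) = 3.424×10^7 s.
The target's mean motion on its circular orbit is ω₂ = √(μ/r₂³) = 4.127×10^-8 rad/s.
Angle swept by the target during transfer: ω₂·t = 1.413 rad = 80.96°.
Arrival is 180° from departure on the ellipse, so φ = 180° − 80.96° = 99.0°.

φ = 99.0°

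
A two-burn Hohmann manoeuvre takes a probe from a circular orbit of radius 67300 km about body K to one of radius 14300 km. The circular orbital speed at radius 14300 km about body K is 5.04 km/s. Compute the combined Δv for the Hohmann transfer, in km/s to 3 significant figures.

Δv = 2.38 km/s

From the circular-orbit relation v² = μ/r at r = 14300 km: μ = v²r = (5.04)² × 14300 = 3.63243×10^5 km³/s².
Semi-major axis of the transfer orbit: a_t = (67300 + 14300)/2 = 40800 km.
At r₁ the circular-orbit speed is v₁ = √(μ/r₁) = 2.3232 km/s.
Transfer-orbit speed at r₁ (vis-viva equation): v_a = √[μ(2/r₁ − 1/a_t)] = 1.3754 km/s.
First burn Δv₁ = |v_a − v₁| = 0.9478 km/s.
At r₂, v₂ = √(μ/r₂) = 5.040 km/s.
Transfer-orbit speed at r₂: v_p = √[μ(2/r₂ − 1/a_t)] = 6.473 km/s.
Second burn Δv₂ = |v₂ − v_p| = 1.433 km/s.
Total Δv = Δv₁ + Δv₂ = 2.381 km/s.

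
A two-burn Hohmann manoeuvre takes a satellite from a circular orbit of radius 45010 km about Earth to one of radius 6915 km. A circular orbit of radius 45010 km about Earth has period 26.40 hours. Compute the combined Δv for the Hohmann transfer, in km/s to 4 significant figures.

Δv = 3.844 km/s

From Kepler's third law T² = 4π²r³/μ at r = 45010 km, T = 26.40 hours = 26.40 × 3600 s = 95040 s: μ = 4π²r³/T² = 3.98542×10^5 km³/s².
Semi-major axis of the transfer orbit: a_t = (45010 + 6915)/2 = 25962.5 km.
At r₁ the circular-orbit speed is v₁ = √(μ/r₁) = 2.976 km/s.
Transfer-orbit speed at r₁ (vis-viva equation): v_a = √[μ(2/r₁ − 1/a_t)] = 1.536 km/s.
First burn Δv₁ = |v_a − v₁| = 1.440 km/s.
Circular speed at r₂: v₂ = √(μ/r₂) = 7.592 km/s.
Transfer-orbit speed at r₂: v_p = √[μ(2/r₂ − 1/a_t)] = 9.996 km/s.
Second burn Δv₂ = |v₂ − v_p| = 2.404 km/s.
Δv = Δv₁ + Δv₂ = 1.440 + 2.404 = 3.844 km/s.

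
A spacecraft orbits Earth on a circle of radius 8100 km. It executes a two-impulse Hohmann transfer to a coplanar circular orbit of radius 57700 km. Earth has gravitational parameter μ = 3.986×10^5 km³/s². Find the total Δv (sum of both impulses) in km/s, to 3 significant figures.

Δv = 3.60 km/s

Transfer-ellipse semi-major axis a_t = (r₁ + r₂)/2 = (8100 + 57700)/2 = 32900 km.
At r₁ the circular-orbit speed is v₁ = √(μ/r₁) = 7.015 km/s.
Transfer-orbit speed at r₁ (v² = μ(2/r − 1/a)): v_p = √[μ(2/r₁ − 1/a_t)] = 9.290 km/s.
First burn Δv₁ = |v_p − v₁| = 2.275 km/s.
Circular speed at r₂: v₂ = √(μ/r₂) = 2.628 km/s.
Transfer-orbit speed at r₂: v_a = √[μ(2/r₂ − 1/a_t)] = 1.304 km/s.
Second burn Δv₂ = |v₂ − v_a| = 1.324 km/s.
Total Δv = Δv₁ + Δv₂ = 3.599 km/s.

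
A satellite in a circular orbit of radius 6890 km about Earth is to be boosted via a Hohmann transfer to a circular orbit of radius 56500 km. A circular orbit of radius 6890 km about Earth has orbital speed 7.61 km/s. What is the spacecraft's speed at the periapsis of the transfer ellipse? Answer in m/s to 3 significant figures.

From the circular-orbit relation v² = μ/r at r = 6890 km: μ = v²r = (7.61)² × 6890 = 3.99014×10^5 km³/s².
Transfer-ellipse semi-major axis a_t = (r₁ + r₂)/2 = (6890 + 56500)/2 = 31695 km.
At periapsis, r = 6890 km.
From the vis-viva equation, v = √[μ(2/r − 1/a_t)] = 10.16 km/s.

v = 10200 m/s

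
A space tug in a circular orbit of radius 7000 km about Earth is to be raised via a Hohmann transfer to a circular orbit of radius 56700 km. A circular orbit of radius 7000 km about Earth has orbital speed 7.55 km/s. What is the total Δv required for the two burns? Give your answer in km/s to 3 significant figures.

From the circular-orbit relation v² = μ/r at r = 7000 km: μ = v²r = (7.55)² × 7000 = 3.99018×10^5 km³/s².
The Hohmann ellipse has a_t = (r₁ + r₂)/2 = 31850 km.
At r₁ the circular-orbit speed is v₁ = √(μ/r₁) = 7.5500 km/s.
On the transfer ellipse at r₁, v² = μ(2/r − 1/a) gives v_p = √[μ(2/r₁ − 1/a_t)] = 10.074 km/s.
First burn Δv₁ = |v_p − v₁| = 2.524 km/s.
Circular speed at r₂: v₂ = √(μ/r₂) = 2.653 km/s.
Transfer-orbit speed at r₂: v_a = √[μ(2/r₂ − 1/a_t)] = 1.244 km/s.
Second burn Δv₂ = |v₂ − v_a| = 1.409 km/s.
Total Δv = Δv₁ + Δv₂ = 3.933 km/s.

Δv = 3.93 km/s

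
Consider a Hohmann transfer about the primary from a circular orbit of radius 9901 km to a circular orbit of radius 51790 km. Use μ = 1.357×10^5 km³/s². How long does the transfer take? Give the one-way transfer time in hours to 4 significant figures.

t = 12.83 hours

The Hohmann ellipse has a_t = (r₁ + r₂)/2 = 30845.5 km.
Transfer time t = π√(a_t³/μ) = π√((30845.5)³ / 1.357×10^5) = 46200 s.
Converting: 46200 s ÷ 3600 s/hour = 12.83 hours.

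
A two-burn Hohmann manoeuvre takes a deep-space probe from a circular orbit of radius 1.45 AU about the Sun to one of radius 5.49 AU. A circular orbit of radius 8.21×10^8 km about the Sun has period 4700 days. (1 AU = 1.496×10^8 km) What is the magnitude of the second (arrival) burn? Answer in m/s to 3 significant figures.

From Kepler's third law T² = 4π²r³/μ at r = 8.21×10^8 km, T = 4700 days = 4700 × 86400 s = 4.0608×10^8 s: μ = 4π²r³/T² = 1.32485×10^11 km³/s².
In km: r₁ = 1.45 × 1.496×10^8 = 2.1692×10^8 km; r₂ = 5.49 × 1.496×10^8 = 8.21304×10^8 km.
Transfer-ellipse semi-major axis a_t = (r₁ + r₂)/2 = (2.1692×10^8 + 8.21304×10^8)/2 = 5.19112×10^8 km.
Circular speed at r = 8.21304×10^8 km: v_c = √(μ/r) = 12.701 km/s.
Vis-viva on the transfer ellipse at r = 8.21304×10^8 km gives v_t = √[μ(2/r − 1/a_t)] = 8.2101 km/s.
Δv₂ = |v_t − v_c| = |8.2101 − 12.701| = 4.491 km/s.

Δv₂ = 4490 m/s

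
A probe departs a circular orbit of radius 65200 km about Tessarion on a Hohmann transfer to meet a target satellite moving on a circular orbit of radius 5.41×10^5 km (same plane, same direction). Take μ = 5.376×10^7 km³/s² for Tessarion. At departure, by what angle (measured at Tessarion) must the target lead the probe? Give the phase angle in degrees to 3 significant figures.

φ = 105°

Semi-major axis of the transfer orbit: a_t = (65200 + 5.410×10^5)/2 = 3.031×10^5 km.
The half-period of the transfer ellipse is t = π√(a_t³/μ) = 71499 s.
The target's mean motion on its circular orbit is ω₂ = √(μ/r₂³) = 1.8426×10^-5 rad/s.
Angle swept by the target during transfer: ω₂·t = 1.3174 rad = 75.48°.
Arrival is 180° from departure on the ellipse, so φ = 180° − 75.48° = 105°.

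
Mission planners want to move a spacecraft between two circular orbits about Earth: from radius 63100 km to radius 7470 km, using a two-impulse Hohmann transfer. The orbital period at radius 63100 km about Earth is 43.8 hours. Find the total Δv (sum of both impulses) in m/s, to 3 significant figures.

Δv = 3820 m/s

From Kepler's third law T² = 4π²r³/μ at r = 63100 km, T = 43.8 hours = 43.8 × 3600 s = 1.5768×10^5 s: μ = 4π²r³/T² = 3.98928×10^5 km³/s².
Semi-major axis of the transfer orbit: a_t = (63100 + 7470)/2 = 35285 km.
At r₁ the circular-orbit speed is v₁ = √(μ/r₁) = 2.514 km/s.
Transfer-orbit speed at r₁ (vis-viva): v_a = √[μ(2/r₁ − 1/a_t)] = 1.157 km/s.
First burn Δv₁ = |v_a − v₁| = 1.357 km/s.
Circular speed at r₂: v₂ = √(μ/r₂) = 7.308 km/s.
Transfer-orbit speed at r₂: v_p = √[μ(2/r₂ − 1/a_t)] = 9.773 km/s.
Second burn Δv₂ = |v₂ − v_p| = 2.465 km/s.
Total Δv = Δv₁ + Δv₂ = 3.822 km/s.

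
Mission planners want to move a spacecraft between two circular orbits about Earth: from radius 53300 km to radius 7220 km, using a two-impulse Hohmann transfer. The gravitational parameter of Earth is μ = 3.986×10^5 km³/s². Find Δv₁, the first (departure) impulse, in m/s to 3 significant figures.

Transfer-ellipse semi-major axis a_t = (r₁ + r₂)/2 = (53300 + 7220)/2 = 30260 km.
On the circular orbit at r = 53300 km, v_c = √(μ/r) = 2.735 km/s.
Transfer-orbit speed at the same r (vis-viva, a = a_t): v_t = √[μ(2/r − 1/a_t)] = 1.336 km/s.
Δv₁ = |v_t − v_c| = |1.336 − 2.735| = 1.399 km/s.

Δv₁ = 1400 m/s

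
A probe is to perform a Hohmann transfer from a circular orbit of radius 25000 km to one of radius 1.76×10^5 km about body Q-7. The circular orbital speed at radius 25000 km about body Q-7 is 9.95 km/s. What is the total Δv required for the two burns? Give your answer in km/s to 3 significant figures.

Δv = 5.10 km/s

From the circular-orbit relation v² = μ/r at r = 25000 km: μ = v²r = (9.95)² × 25000 = 2.47506×10^6 km³/s².
Transfer-ellipse semi-major axis a_t = (r₁ + r₂)/2 = (25000 + 1.760×10^5)/2 = 1.005×10^5 km.
Circular speed at r₁: v₁ = √(μ/r₁) = √(2.47506×10^6/25000) = 9.9500 km/s.
On the transfer ellipse at r₁, vis-viva gives v_p = √[μ(2/r₁ − 1/a_t)] = 13.167 km/s.
First burn Δv₁ = |v_p − v₁| = 3.217 km/s.
At r₂, v₂ = √(μ/r₂) = 3.750 km/s.
Transfer-orbit speed at r₂: v_a = √[μ(2/r₂ − 1/a_t)] = 1.870 km/s.
Second burn Δv₂ = |v₂ − v_a| = 1.880 km/s.
Δv = Δv₁ + Δv₂ = 3.217 + 1.880 = 5.097 km/s.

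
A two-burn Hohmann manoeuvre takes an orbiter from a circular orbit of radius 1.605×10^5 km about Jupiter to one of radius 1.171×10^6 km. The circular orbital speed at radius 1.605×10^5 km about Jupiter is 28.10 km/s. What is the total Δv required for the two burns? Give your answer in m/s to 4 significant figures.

Δv = 14460 m/s

From the circular-orbit relation v² = μ/r at r = 1.605×10^5 km: μ = v²r = (28.10)² × 1.605×10^5 = 1.26732×10^8 km³/s².
Semi-major axis of the transfer orbit: a_t = (1.605×10^5 + 1.171×10^6)/2 = 6.6575×10^5 km.
Circular speed at r₁: v₁ = √(μ/r₁) = √(1.26732×10^8/1.605×10^5) = 28.100 km/s.
On the transfer ellipse at r₁, vis-viva equation gives v_p = √[μ(2/r₁ − 1/a_t)] = 37.267 km/s.
First burn Δv₁ = |v_p − v₁| = 9.167 km/s.
At r₂, v₂ = √(μ/r₂) = 10.403 km/s.
Transfer-orbit speed at r₂: v_a = √[μ(2/r₂ − 1/a_t)] = 5.1080 km/s.
Second burn Δv₂ = |v₂ − v_a| = 5.295 km/s.
Δv = Δv₁ + Δv₂ = 9.167 + 5.295 = 14.46 km/s.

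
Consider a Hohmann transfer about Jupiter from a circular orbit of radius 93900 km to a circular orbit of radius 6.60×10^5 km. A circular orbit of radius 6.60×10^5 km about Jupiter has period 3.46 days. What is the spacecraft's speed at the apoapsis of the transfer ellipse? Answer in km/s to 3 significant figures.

From Kepler's third law T² = 4π²r³/μ at r = 6.60×10^5 km, T = 3.46 days = 3.46 × 86400 s = 2.98944×10^5 s: μ = 4π²r³/T² = 1.27002×10^8 km³/s².
Semi-major axis of the transfer orbit: a_t = (93900 + 6.600×10^5)/2 = 3.7695×10^5 km.
At apoapsis, r = 6.600×10^5 km.
Applying v² = μ(2/r − 1/a_t): v = 6.923 km/s.

v = 6.92 km/s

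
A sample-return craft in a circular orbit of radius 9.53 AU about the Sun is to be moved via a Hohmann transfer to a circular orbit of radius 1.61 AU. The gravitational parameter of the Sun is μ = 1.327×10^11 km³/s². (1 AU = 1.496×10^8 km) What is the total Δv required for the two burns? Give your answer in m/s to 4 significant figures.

In km: r₁ = 9.53 × 1.496×10^8 = 1.425688×10^9 km; r₂ = 1.61 × 1.496×10^8 = 2.40856×10^8 km.
Semi-major axis of the transfer orbit: a_t = (1.425688×10^9 + 2.40856×10^8)/2 = 8.33272×10^8 km.
Circular speed at r₁: v₁ = √(μ/r₁) = √(1.327×10^11/1.425688×10^9) = 9.648 km/s.
Transfer-orbit speed at r₁ (v² = μ(2/r − 1/a)): v_a = √[μ(2/r₁ − 1/a_t)] = 5.187 km/s.
First burn Δv₁ = |v_a − v₁| = 4.461 km/s.
At r₂, v₂ = √(μ/r₂) = 23.47 km/s.
Transfer-orbit speed at r₂: v_p = √[μ(2/r₂ − 1/a_t)] = 30.70 km/s.
Second burn Δv₂ = |v₂ − v_p| = 7.230 km/s.
Total Δv = Δv₁ + Δv₂ = 11.69 km/s.

Δv = 11690 m/s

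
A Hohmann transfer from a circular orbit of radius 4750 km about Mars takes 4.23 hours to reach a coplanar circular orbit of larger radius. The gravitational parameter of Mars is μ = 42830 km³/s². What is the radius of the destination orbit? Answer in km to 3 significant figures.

r₂ = 15300 km

Transfer time t = 4.23 hours = 15228 s, and t = π√(a_t³/μ).
So a_t = (μ t²/π²)^(1/3) = (42830 × (15228)² / π²)^(1/3) = 10021 km.
Since a_t = (r₁ + r₂)/2, r₂ = 2a_t − r₁ = 2×10021 − 4750 = 15292 km.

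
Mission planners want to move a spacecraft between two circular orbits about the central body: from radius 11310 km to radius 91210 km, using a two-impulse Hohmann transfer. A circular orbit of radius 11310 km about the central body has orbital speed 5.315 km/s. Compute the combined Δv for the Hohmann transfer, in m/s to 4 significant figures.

Δv = 2767 m/s

From the circular-orbit relation v² = μ/r at r = 11310 km: μ = v²r = (5.315)² × 11310 = 3.19499×10^5 km³/s².
The Hohmann ellipse has a_t = (r₁ + r₂)/2 = 51260 km.
At r₁ the circular-orbit speed is v₁ = √(μ/r₁) = 5.3150 km/s.
On the transfer ellipse at r₁, v² = μ(2/r − 1/a) gives v_p = √[μ(2/r₁ − 1/a_t)] = 7.0898 km/s.
First burn Δv₁ = |v_p − v₁| = 1.7748 km/s.
At r₂, v₂ = √(μ/r₂) = 1.8716 km/s.
Transfer-orbit speed at r₂: v_a = √[μ(2/r₂ − 1/a_t)] = 0.87913 km/s.
Second burn Δv₂ = |v₂ − v_a| = 0.99247 km/s.
Δv = Δv₁ + Δv₂ = 1.7748 + 0.99247 = 2.767 km/s.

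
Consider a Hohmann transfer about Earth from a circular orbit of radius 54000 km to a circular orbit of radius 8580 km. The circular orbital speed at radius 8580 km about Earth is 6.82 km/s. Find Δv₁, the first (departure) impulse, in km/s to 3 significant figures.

From the circular-orbit relation v² = μ/r at r = 8580 km: μ = v²r = (6.82)² × 8580 = 3.99076×10^5 km³/s².
Semi-major axis of the transfer orbit: a_t = (54000 + 8580)/2 = 31290 km.
Circular speed at r = 54000 km: v_c = √(μ/r) = 2.719 km/s.
Transfer-orbit speed at the same r (vis-viva, a = a_t): v_t = √[μ(2/r − 1/a_t)] = 1.424 km/s.
Δv₁ = |v_t − v_c| = |1.424 − 2.719| = 1.295 km/s.

Δv₁ = 1.29 km/s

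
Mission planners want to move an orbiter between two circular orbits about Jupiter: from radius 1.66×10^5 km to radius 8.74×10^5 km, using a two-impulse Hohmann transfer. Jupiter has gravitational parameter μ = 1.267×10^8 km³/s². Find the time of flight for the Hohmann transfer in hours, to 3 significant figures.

Semi-major axis of the transfer orbit: a_t = (1.660×10^5 + 8.740×10^5)/2 = 5.200×10^5 km.
Transfer time t = π√(a_t³/μ) = π√((5.200×10^5)³ / 1.267×10^8) = 1.047×10^5 s.
Converting: 1.047×10^5 s ÷ 3600 s/hour = 29.1 hours.

t = 29.1 hours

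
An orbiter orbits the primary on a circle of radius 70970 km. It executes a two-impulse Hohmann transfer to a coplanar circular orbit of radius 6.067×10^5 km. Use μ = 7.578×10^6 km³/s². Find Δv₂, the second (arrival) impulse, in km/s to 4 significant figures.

Transfer-ellipse semi-major axis a_t = (r₁ + r₂)/2 = (70970 + 6.067×10^5)/2 = 3.38835×10^5 km.
Circular speed at r = 6.067×10^5 km: v_c = √(μ/r) = 3.534 km/s.
Transfer-orbit speed at the same r (vis-viva, a = a_t): v_t = √[μ(2/r − 1/a_t)] = 1.617 km/s.
Δv₂ = |v_t − v_c| = |1.617 − 3.534| = 1.917 km/s.

Δv₂ = 1.917 km/s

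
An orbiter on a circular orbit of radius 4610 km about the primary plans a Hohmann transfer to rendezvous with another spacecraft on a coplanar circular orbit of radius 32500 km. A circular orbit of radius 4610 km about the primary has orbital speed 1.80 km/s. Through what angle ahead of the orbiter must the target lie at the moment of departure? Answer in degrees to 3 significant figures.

φ = 102°

From the circular-orbit relation v² = μ/r at r = 4610 km: μ = v²r = (1.80)² × 4610 = 14936.4 km³/s².
Semi-major axis of the transfer orbit: a_t = (4610 + 32500)/2 = 18555 km.
The half-period of the transfer ellipse is t = π√(a_t³/μ) = 64971 s.
Target angular speed ω₂ = √(μ/r₂³) = 2.0859×10^-5 rad/s.
Angle swept by the target during transfer: ω₂·t = 1.3552 rad = 77.65°.
Arrival is 180° from departure on the ellipse, so φ = 180° − 77.65° = 102°.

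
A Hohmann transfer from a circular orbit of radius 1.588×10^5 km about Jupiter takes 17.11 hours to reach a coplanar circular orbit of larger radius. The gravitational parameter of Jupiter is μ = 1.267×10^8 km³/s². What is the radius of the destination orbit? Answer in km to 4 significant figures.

Transfer time t = 17.11 hours = 61596 s, and t = π√(a_t³/μ).
So a_t = (μ t²/π²)^(1/3) = (1.267×10^8 × (61596)² / π²)^(1/3) = 3.6520×10^5 km.
Since a_t = (r₁ + r₂)/2, r₂ = 2a_t − r₁ = 2×3.6520×10^5 − 1.588×10^5 = 5.716×10^5 km.

r₂ = 5.716×10^5 km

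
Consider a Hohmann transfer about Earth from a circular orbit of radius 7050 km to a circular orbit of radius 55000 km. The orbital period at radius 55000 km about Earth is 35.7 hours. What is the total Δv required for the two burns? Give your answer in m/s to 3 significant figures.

Δv = 3900 m/s

From Kepler's third law T² = 4π²r³/μ at r = 55000 km, T = 35.7 hours = 35.7 × 3600 s = 1.2852×10^5 s: μ = 4π²r³/T² = 3.97655×10^5 km³/s².
The Hohmann ellipse has a_t = (r₁ + r₂)/2 = 31025 km.
At r₁ the circular-orbit speed is v₁ = √(μ/r₁) = 7.5103 km/s.
Transfer-orbit speed at r₁ (vis-viva): v_p = √[μ(2/r₁ − 1/a_t)] = 9.9996 km/s.
First burn Δv₁ = |v_p − v₁| = 2.489 km/s.
Circular speed at r₂: v₂ = √(μ/r₂) = 2.689 km/s.
Transfer-orbit speed at r₂: v_a = √[μ(2/r₂ − 1/a_t)] = 1.282 km/s.
Second burn Δv₂ = |v₂ − v_a| = 1.407 km/s.
Δv = Δv₁ + Δv₂ = 2.489 + 1.407 = 3.896 km/s.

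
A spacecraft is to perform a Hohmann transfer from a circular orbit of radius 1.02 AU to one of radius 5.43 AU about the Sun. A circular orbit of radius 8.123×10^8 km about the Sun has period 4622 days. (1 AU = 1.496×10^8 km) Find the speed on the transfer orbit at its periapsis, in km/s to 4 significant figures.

From Kepler's third law T² = 4π²r³/μ at r = 8.123×10^8 km, T = 4622 days = 4622 × 86400 s = 3.993408×10^8 s: μ = 4π²r³/T² = 1.32685×10^11 km³/s².
In km: r₁ = 1.02 × 1.496×10^8 = 1.52592×10^8 km; r₂ = 5.43 × 1.496×10^8 = 8.12328×10^8 km.
The Hohmann ellipse has a_t = (r₁ + r₂)/2 = 4.8246×10^8 km.
At periapsis, r = 1.52592×10^8 km.
Vis-viva: v = √[μ(2/r − 1/a_t)] = √[1.32685×10^11 × (2/1.52592×10^8 − 1/4.8246×10^8)] = 38.26 km/s.

v = 38.26 km/s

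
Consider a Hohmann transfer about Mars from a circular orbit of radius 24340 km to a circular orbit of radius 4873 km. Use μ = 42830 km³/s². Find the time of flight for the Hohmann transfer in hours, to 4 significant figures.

Semi-major axis of the transfer orbit: a_t = (24340 + 4873)/2 = 14606.5 km.
By Kepler's third law the transfer-orbit period is T = 2π√(a_t³/μ), so t = T/2 = 26800 s.
Converting: 26800 s ÷ 3600 s/hour = 7.444 hours.

t = 7.444 hours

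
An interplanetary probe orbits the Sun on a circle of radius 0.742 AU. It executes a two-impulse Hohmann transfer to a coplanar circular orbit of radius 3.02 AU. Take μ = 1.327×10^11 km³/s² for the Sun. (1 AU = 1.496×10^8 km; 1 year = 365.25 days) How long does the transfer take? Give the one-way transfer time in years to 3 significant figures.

In km: r₁ = 0.742 × 1.496×10^8 = 1.110032×10^8 km; r₂ = 3.02 × 1.496×10^8 = 4.51792×10^8 km.
Transfer-ellipse semi-major axis a_t = (r₁ + r₂)/2 = (1.110032×10^8 + 4.51792×10^8)/2 = 2.813976×10^8 km.
Transfer time t = π√(a_t³/μ) = π√((2.813976×10^8)³ / 1.327×10^11) = 4.071×10^7 s.
Converting: 4.071×10^7 s ÷ 3.15576×10^7 s/year (365.25 × 86400) = 1.29 years.

t = 1.29 years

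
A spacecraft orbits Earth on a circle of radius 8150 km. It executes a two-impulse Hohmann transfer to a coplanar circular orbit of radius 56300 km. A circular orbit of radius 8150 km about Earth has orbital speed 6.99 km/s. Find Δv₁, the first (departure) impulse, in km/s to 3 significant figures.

From the circular-orbit relation v² = μ/r at r = 8150 km: μ = v²r = (6.99)² × 8150 = 3.98210×10^5 km³/s².
Semi-major axis of the transfer orbit: a_t = (8150 + 56300)/2 = 32225 km.
On the circular orbit at r = 8150 km, v_c = √(μ/r) = 6.990 km/s.
Transfer-orbit speed at the same r (vis-viva, a = a_t): v_t = √[μ(2/r − 1/a_t)] = 9.239 km/s.
Δv₁ = |v_t − v_c| = |9.239 − 6.990| = 2.249 km/s.

Δv₁ = 2.25 km/s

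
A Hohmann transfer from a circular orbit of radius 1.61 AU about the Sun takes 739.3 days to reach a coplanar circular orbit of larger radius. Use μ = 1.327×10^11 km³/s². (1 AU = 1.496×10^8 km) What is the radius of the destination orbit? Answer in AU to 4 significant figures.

r₂ = 3.470 AU

In km: r₁ = 1.61 × 1.496×10^8 = 2.40856×10^8 km.
Transfer time t = 739.3 days = 6.387552×10^7 s, and t = π√(a_t³/μ).
So a_t = (μ t²/π²)^(1/3) = (1.327×10^11 × (6.387552×10^7)² / π²)^(1/3) = 3.7997×10^8 km.
Since a_t = (r₁ + r₂)/2, r₂ = 2a_t − r₁ = 2×3.7997×10^8 − 2.40856×10^8 = 5.19084×10^8 km.
In AU: r₂ = 5.19084×10^8 / 1.496×10^8 = 3.470 AU.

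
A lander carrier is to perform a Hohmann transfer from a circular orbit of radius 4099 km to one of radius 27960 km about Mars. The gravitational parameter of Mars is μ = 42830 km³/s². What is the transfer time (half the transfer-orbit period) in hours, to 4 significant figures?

Transfer-ellipse semi-major axis a_t = (r₁ + r₂)/2 = (4099 + 27960)/2 = 16029.5 km.
Transfer time t = π√(a_t³/μ) = π√((16029.5)³ / 42830) = 30810 s.
Converting: 30810 s ÷ 3600 s/hour = 8.558 hours.

t = 8.558 hours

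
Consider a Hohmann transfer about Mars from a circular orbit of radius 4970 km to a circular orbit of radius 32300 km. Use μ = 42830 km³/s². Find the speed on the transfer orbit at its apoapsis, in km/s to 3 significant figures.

v = 0.595 km/s

Transfer-ellipse semi-major axis a_t = (r₁ + r₂)/2 = (4970 + 32300)/2 = 18635 km.
The apoapsis of the transfer ellipse is at r = 32300 km.
Applying v² = μ(2/r − 1/a_t): v = 0.5947 km/s.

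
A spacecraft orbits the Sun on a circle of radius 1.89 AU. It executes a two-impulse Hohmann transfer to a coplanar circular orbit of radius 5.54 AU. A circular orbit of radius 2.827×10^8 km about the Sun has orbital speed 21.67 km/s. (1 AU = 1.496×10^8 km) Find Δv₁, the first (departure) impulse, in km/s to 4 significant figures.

Δv₁ = 4.792 km/s

From the circular-orbit relation v² = μ/r at r = 2.827×10^8 km: μ = v²r = (21.67)² × 2.827×10^8 = 1.32753×10^11 km³/s².
In km: r₁ = 1.89 × 1.496×10^8 = 2.82744×10^8 km; r₂ = 5.54 × 1.496×10^8 = 8.28784×10^8 km.
Semi-major axis of the transfer orbit: a_t = (2.82744×10^8 + 8.28784×10^8)/2 = 5.55764×10^8 km.
Circular speed at r = 2.82744×10^8 km: v_c = √(μ/r) = 21.6683 km/s.
Transfer-orbit speed at the same r (vis-viva, a = a_t): v_t = √[μ(2/r − 1/a_t)] = 26.4607 km/s.
Δv₁ = |v_t − v_c| = |26.4607 − 21.6683| = 4.792 km/s.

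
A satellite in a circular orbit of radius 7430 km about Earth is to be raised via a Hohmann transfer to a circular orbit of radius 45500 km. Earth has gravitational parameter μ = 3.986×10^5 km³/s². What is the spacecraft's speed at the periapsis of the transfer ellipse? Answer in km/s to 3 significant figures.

The Hohmann ellipse has a_t = (r₁ + r₂)/2 = 26465 km.
The periapsis of the transfer ellipse is at r = 7430 km.
Applying v² = μ(2/r − 1/a_t): v = 9.604 km/s.

v = 9.60 km/s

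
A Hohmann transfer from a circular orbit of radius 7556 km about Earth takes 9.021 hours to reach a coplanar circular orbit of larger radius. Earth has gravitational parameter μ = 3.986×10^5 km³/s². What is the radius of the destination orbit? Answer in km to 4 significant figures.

Transfer time t = 9.021 hours = 32475.6 s, and t = π√(a_t³/μ).
So a_t = (μ t²/π²)^(1/3) = (3.986×10^5 × (32475.6)² / π²)^(1/3) = 34923 km.
Since a_t = (r₁ + r₂)/2, r₂ = 2a_t − r₁ = 2×34923 − 7556 = 62290 km.

r₂ = 62290 km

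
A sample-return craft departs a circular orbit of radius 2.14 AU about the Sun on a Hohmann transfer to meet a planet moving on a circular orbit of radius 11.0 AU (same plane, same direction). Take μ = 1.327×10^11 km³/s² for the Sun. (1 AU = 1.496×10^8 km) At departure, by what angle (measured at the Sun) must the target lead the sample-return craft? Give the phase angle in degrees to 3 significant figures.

In km: r₁ = 2.14 × 1.496×10^8 = 3.20144×10^8 km; r₂ = 11.0 × 1.496×10^8 = 1.6456×10^9 km.
The Hohmann ellipse has a_t = (r₁ + r₂)/2 = 9.82872×10^8 km.
The half-period of the transfer ellipse is t = π√(a_t³/μ) = 2.65742×10^8 s.
Target angular speed ω₂ = √(μ/r₂³) = 5.45694×10^-9 rad/s.
Angle swept by the target during transfer: ω₂·t = 1.45014 rad = 83.09°.
The sample-return craft traverses 180° on the transfer ellipse, so the target must lead by 180° − 83.09° = 96.9°.

φ = 96.9°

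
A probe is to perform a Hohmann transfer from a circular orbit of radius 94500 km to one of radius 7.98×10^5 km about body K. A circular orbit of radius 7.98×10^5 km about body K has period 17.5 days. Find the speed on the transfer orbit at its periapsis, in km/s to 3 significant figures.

From Kepler's third law T² = 4π²r³/μ at r = 7.98×10^5 km, T = 17.5 days = 17.5 × 86400 s = 1.512×10^6 s: μ = 4π²r³/T² = 8.77536×10^6 km³/s².
Transfer-ellipse semi-major axis a_t = (r₁ + r₂)/2 = (94500 + 7.980×10^5)/2 = 4.4625×10^5 km.
At periapsis, r = 94500 km.
Vis-viva: v = √[μ(2/r − 1/a_t)] = √[8.77536×10^6 × (2/94500 − 1/4.4625×10^5)] = 12.89 km/s.

v = 12.9 km/s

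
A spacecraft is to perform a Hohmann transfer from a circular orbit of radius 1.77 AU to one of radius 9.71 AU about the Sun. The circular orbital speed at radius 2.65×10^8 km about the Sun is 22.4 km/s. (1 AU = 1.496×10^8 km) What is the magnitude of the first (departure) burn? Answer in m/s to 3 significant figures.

From the circular-orbit relation v² = μ/r at r = 2.65×10^8 km: μ = v²r = (22.4)² × 2.65×10^8 = 1.32966×10^11 km³/s².
In km: r₁ = 1.77 × 1.496×10^8 = 2.64792×10^8 km; r₂ = 9.71 × 1.496×10^8 = 1.452616×10^9 km.
Transfer-ellipse semi-major axis a_t = (r₁ + r₂)/2 = (2.64792×10^8 + 1.452616×10^9)/2 = 8.58704×10^8 km.
Circular speed at r = 2.64792×10^8 km: v_c = √(μ/r) = 22.409 km/s.
Vis-viva on the transfer ellipse at r = 2.64792×10^8 km gives v_t = √[μ(2/r − 1/a_t)] = 29.146 km/s.
Δv₁ = |v_t − v_c| = |29.146 − 22.409| = 6.737 km/s.

Δv₁ = 6740 m/s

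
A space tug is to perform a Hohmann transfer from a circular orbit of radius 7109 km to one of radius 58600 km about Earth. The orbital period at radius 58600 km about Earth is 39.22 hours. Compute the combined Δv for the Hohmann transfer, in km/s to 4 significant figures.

From Kepler's third law T² = 4π²r³/μ at r = 58600 km, T = 39.22 hours = 39.22 × 3600 s = 1.41192×10^5 s: μ = 4π²r³/T² = 3.98504×10^5 km³/s².
Semi-major axis of the transfer orbit: a_t = (7109 + 58600)/2 = 32854.5 km.
At r₁ the circular-orbit speed is v₁ = √(μ/r₁) = 7.487 km/s.
On the transfer ellipse at r₁, vis-viva gives v_p = √[μ(2/r₁ − 1/a_t)] = 9.999 km/s.
First burn Δv₁ = |v_p − v₁| = 2.512 km/s.
At r₂, v₂ = √(μ/r₂) = 2.608 km/s.
Transfer-orbit speed at r₂: v_a = √[μ(2/r₂ − 1/a_t)] = 1.213 km/s.
Second burn Δv₂ = |v₂ − v_a| = 1.395 km/s.
Total Δv = Δv₁ + Δv₂ = 3.907 km/s.

Δv = 3.907 km/s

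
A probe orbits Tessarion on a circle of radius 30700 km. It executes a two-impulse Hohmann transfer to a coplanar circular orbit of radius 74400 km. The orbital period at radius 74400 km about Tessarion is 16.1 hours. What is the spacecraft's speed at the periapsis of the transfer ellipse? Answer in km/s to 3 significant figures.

From Kepler's third law T² = 4π²r³/μ at r = 74400 km, T = 16.1 hours = 16.1 × 3600 s = 57960 s: μ = 4π²r³/T² = 4.83974×10^6 km³/s².
Semi-major axis of the transfer orbit: a_t = (30700 + 74400)/2 = 52550 km.
At periapsis, r = 30700 km.
From the vis-viva equation, v = √[μ(2/r − 1/a_t)] = 14.94 km/s.

v = 14.9 km/s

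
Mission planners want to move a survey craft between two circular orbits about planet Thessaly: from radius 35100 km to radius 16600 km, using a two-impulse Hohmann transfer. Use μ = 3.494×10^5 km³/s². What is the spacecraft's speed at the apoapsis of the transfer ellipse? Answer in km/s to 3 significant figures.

Transfer-ellipse semi-major axis a_t = (r₁ + r₂)/2 = (35100 + 16600)/2 = 25850 km.
At apoapsis, r = 35100 km.
From the vis-viva equation, v = √[μ(2/r − 1/a_t)] = 2.528 km/s.

v = 2.53 km/s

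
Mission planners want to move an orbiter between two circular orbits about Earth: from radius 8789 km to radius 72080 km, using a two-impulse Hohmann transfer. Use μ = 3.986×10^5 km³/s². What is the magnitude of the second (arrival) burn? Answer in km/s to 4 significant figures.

Δv₂ = 1.255 km/s

Transfer-ellipse semi-major axis a_t = (r₁ + r₂)/2 = (8789 + 72080)/2 = 40434.5 km.
On the circular orbit at r = 72080 km, v_c = √(μ/r) = 2.3516 km/s.
Transfer-orbit speed at the same r (vis-viva, a = a_t): v_t = √[μ(2/r − 1/a_t)] = 1.0964 km/s.
Δv₂ = |v_t − v_c| = |1.0964 − 2.3516| = 1.255 km/s.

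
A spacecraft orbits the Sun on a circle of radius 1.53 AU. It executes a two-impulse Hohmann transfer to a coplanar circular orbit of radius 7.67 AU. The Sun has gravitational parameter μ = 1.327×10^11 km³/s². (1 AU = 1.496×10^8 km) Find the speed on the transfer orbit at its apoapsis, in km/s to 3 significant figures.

In km: r₁ = 1.53 × 1.496×10^8 = 2.28888×10^8 km; r₂ = 7.67 × 1.496×10^8 = 1.147432×10^9 km.
Transfer-ellipse semi-major axis a_t = (r₁ + r₂)/2 = (2.28888×10^8 + 1.147432×10^9)/2 = 6.8816×10^8 km.
At apoapsis, r = 1.147432×10^9 km.
From the vis-viva equation, v = √[μ(2/r − 1/a_t)] = 6.202 km/s.

v = 6.20 km/s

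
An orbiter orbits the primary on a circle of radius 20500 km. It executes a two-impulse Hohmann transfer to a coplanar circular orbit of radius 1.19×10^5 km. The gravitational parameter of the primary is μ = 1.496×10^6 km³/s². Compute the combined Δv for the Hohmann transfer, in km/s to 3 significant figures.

Δv = 4.24 km/s

Semi-major axis of the transfer orbit: a_t = (20500 + 1.190×10^5)/2 = 69750 km.
At r₁ the circular-orbit speed is v₁ = √(μ/r₁) = 8.54258 km/s.
On the transfer ellipse at r₁, v² = μ(2/r − 1/a) gives v_p = √[μ(2/r₁ − 1/a_t)] = 11.1581 km/s.
First burn Δv₁ = |v_p − v₁| = 2.616 km/s.
Circular speed at r₂: v₂ = √(μ/r₂) = 3.5456 km/s.
Transfer-orbit speed at r₂: v_a = √[μ(2/r₂ − 1/a_t)] = 1.9222 km/s.
Second burn Δv₂ = |v₂ − v_a| = 1.623 km/s.
Total Δv = Δv₁ + Δv₂ = 4.239 km/s.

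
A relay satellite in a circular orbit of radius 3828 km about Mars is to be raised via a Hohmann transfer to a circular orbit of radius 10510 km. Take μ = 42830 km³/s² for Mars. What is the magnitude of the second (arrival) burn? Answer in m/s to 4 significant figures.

Δv₂ = 543.6 m/s

Semi-major axis of the transfer orbit: a_t = (3828 + 10510)/2 = 7169 km.
Circular speed at r = 10510 km: v_c = √(μ/r) = 2.0187 km/s.
Vis-viva on the transfer ellipse at r = 10510 km gives v_t = √[μ(2/r − 1/a_t)] = 1.4751 km/s.
Δv₂ = |v_t − v_c| = |1.4751 − 2.0187| = 0.5436 km/s.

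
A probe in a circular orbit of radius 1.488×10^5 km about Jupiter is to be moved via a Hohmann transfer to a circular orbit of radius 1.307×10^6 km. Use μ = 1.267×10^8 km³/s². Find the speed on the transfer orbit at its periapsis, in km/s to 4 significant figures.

v = 39.10 km/s

Semi-major axis of the transfer orbit: a_t = (1.488×10^5 + 1.307×10^6)/2 = 7.279×10^5 km.
The periapsis of the transfer ellipse is at r = 1.488×10^5 km.
Vis-viva: v = √[μ(2/r − 1/a_t)] = √[1.267×10^8 × (2/1.488×10^5 − 1/7.279×10^5)] = 39.10 km/s.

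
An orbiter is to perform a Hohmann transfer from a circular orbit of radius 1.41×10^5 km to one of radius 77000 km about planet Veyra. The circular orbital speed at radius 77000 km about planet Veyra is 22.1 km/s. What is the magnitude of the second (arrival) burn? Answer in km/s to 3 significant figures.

Δv₂ = 3.04 km/s

From the circular-orbit relation v² = μ/r at r = 77000 km: μ = v²r = (22.1)² × 77000 = 3.76076×10^7 km³/s².
The Hohmann ellipse has a_t = (r₁ + r₂)/2 = 1.090×10^5 km.
On the circular orbit at r = 77000 km, v_c = √(μ/r) = 22.100 km/s.
Transfer-orbit speed at the same r (vis-viva, a = a_t): v_t = √[μ(2/r − 1/a_t)] = 25.136 km/s.
Δv₂ = |v_t − v_c| = |25.136 − 22.100| = 3.036 km/s.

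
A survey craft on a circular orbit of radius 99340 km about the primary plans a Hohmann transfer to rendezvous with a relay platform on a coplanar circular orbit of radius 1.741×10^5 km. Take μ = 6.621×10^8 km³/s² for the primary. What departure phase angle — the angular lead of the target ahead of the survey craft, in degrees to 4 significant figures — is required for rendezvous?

Transfer-ellipse semi-major axis a_t = (r₁ + r₂)/2 = (99340 + 1.741×10^5)/2 = 1.3672×10^5 km.
Transfer time t = π√(a_t³/μ) = 6172.1 s.
The target's mean motion on its circular orbit is ω₂ = √(μ/r₂³) = 3.5421×10^-4 rad/s.
Angle swept by the target during transfer: ω₂·t = 2.1862 rad = 125.26°.
Arrival is 180° from departure on the ellipse, so φ = 180° − 125.26° = 54.74°.

φ = 54.74°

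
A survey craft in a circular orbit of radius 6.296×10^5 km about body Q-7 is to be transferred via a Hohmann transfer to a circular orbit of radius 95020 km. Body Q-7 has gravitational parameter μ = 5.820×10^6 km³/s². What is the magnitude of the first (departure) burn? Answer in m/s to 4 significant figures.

The Hohmann ellipse has a_t = (r₁ + r₂)/2 = 3.6231×10^5 km.
Circular speed at r = 6.296×10^5 km: v_c = √(μ/r) = 3.040 km/s.
Transfer-orbit speed at the same r (vis-viva, a = a_t): v_t = √[μ(2/r − 1/a_t)] = 1.557 km/s.
Δv₁ = |v_t − v_c| = |1.557 − 3.040| = 1.483 km/s.

Δv₁ = 1483 m/s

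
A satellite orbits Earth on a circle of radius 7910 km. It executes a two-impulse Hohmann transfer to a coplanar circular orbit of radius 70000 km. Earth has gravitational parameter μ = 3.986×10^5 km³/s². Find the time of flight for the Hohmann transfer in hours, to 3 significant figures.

t = 10.6 hours

The Hohmann ellipse has a_t = (r₁ + r₂)/2 = 38955 km.
Half the transfer-orbit period gives t = π√(a_t³/μ) = 38260 s.
Converting: 38260 s ÷ 3600 s/hour = 10.6 hours.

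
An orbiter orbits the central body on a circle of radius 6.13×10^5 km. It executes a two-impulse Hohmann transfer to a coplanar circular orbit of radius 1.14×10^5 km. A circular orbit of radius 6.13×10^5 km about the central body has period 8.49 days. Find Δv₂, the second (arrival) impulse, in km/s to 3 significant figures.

Δv₂ = 3.64 km/s

From Kepler's third law T² = 4π²r³/μ at r = 6.13×10^5 km, T = 8.49 days = 8.49 × 86400 s = 7.33536×10^5 s: μ = 4π²r³/T² = 1.69005×10^7 km³/s².
Transfer-ellipse semi-major axis a_t = (r₁ + r₂)/2 = (6.130×10^5 + 1.140×10^5)/2 = 3.635×10^5 km.
Circular speed at r = 1.140×10^5 km: v_c = √(μ/r) = 12.176 km/s.
Vis-viva on the transfer ellipse at r = 1.140×10^5 km gives v_t = √[μ(2/r − 1/a_t)] = 15.812 km/s.
Δv₂ = |v_t − v_c| = |15.812 − 12.176| = 3.636 km/s.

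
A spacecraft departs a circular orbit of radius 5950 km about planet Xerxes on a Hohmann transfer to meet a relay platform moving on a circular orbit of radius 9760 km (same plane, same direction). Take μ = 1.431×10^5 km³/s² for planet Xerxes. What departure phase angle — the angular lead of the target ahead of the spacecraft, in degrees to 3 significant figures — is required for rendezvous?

φ = 50.0°

Semi-major axis of the transfer orbit: a_t = (5950 + 9760)/2 = 7855 km.
Transfer time t = π√(a_t³/μ) = 5782 s.
Target angular speed ω₂ = √(μ/r₂³) = 3.923×10^-4 rad/s.
Angle swept by the target during transfer: ω₂·t = 2.2683 rad = 130.0°.
The spacecraft traverses 180° on the transfer ellipse, so the target must lead by 180° − 130.0° = 50.0°.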